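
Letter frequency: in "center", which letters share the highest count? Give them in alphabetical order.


Word: "center"
Letter counts:
  'c': 1
  'e': 2
  'n': 1
  'r': 1
  't': 1
Maximum count = 2
Most frequent = 'e' (2 times each)


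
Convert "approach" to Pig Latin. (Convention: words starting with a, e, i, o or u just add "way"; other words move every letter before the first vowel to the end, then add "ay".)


Word: "approach"
Starts with vowel → add 'way'
Pig Latin = "approachway"


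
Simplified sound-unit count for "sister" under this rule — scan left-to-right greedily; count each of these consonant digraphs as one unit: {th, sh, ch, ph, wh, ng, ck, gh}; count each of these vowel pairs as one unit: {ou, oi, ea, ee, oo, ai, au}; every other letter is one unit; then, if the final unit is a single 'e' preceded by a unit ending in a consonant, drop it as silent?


Word: "sister" (6 letters)
Left-to-right scan:
  1. 's' (letter)
  2. 'i' (letter)
  3. 's' (letter)
  4. 't' (letter)
  5. 'e' (letter)
  6. 'r' (letter)
Units from scan: 6
Sound units = 6 units


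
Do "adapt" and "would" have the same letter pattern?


Pattern of "adapt": [0, 1, 0, 2, 3]
Pattern of "would": [0, 1, 2, 3, 4]
Patterns do not match
Same pattern = No


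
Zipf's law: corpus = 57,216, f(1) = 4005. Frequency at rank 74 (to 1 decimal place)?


Zipf's law: f(r) = f(1) / r
f(1) = 4005
f(74) = 4005 / 74
= 54.1 occurrences


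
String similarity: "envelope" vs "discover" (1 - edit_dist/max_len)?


Word 1: "envelope" (length 8)
Word 2: "discover" (length 8)
One optimal edit sequence:
  1. delete 'e'  (+1)
  2. substitute 'n' -> 'd'  (+1)
  3. substitute 'v' -> 'i'  (+1)
  4. substitute 'e' -> 's'  (+1)
  5. substitute 'l' -> 'c'  (+1)
  6. keep 'o'
  7. substitute 'p' -> 'v'  (+1)
  8. keep 'e'
  9. insert 'r'  (+1)
Edit distance = 7
Max length = max(8, 8) = 8
Similarity = 1 - 7/8
= 0.1250


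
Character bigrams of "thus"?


Word: "thus" (length 4)
Number of bigrams = 4 - 2 + 1 = 3
  Position 0: "th"
  Position 1: "hu"
  Position 2: "us"
Bigrams = "th", "hu", "us"


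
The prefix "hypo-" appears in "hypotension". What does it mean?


Prefix: hypo-
Example: hypotension (hypo- + tension)
Meaning = under / below normal


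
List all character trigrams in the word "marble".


Word: "marble" (length 6)
Number of trigrams = 6 - 3 + 1 = 4
  Position 0: "mar"
  Position 1: "arb"
  Position 2: "rbl"
  Position 3: "ble"
Trigrams = "mar", "arb", "rbl", "ble"


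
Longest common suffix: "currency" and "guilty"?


Word 1: "currency"
Word 2: "guilty"
Comparing from end:
  Pos -1: 'y' == 'y'
  Pos -2: 'c' != 't' (stop)
LCS = "y" (length 1)


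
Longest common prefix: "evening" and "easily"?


Word 1: "evening"
Word 2: "easily"
Comparing from start:
  Pos 0: 'e' == 'e'
  Pos 1: 'v' != 'a' (stop)
LCP = "e" (length 1)


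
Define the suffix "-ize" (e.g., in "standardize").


Suffix: -ize
Example: standardize = standard + -ize
Meaning = to make


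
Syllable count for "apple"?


Word: "apple"
Syllable breakdown: ap | ple
Counting: 2 parts
= 2 syllables


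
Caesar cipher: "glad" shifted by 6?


Word: "glad"
Shift: 6
Each letter → (letter + shift) mod 26:
  'g' (6) + 6 = 12 → 'm'
  'l' (11) + 6 = 17 → 'r'
  'a' (0) + 6 = 6 → 'g'
  'd' (3) + 6 = 9 → 'j'
Result = "mrgj"


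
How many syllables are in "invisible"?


Word: "invisible"
Syllable breakdown: in | vis | i | ble
Counting: 4 parts
= 4 syllables


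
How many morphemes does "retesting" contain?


Word: "retesting"
Morphemes: re- / test / -ing
Each morpheme carries meaning
= 3 morphemes


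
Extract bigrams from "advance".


Word: "advance" (length 7)
Number of bigrams = 7 - 2 + 1 = 6
  Position 0: "ad"
  Position 1: "dv"
  Position 2: "va"
  Position 3: "an"
  Position 4: "nc"
  Position 5: "ce"
Bigrams = "ad", "dv", "va", "an", "nc", "ce"


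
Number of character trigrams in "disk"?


Word: "disk" (length 4)
Number of 3-grams = length - 3 + 1 = 4 - 3 + 1
= 2


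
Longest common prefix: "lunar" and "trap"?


Word 1: "lunar"
Word 2: "trap"
Comparing from start:
  Pos 0: 'l' != 't' (stop)
LCP = "" (length 0)


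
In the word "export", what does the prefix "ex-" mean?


Prefix: ex-
Example: export = ex- + port
Meaning = out / former


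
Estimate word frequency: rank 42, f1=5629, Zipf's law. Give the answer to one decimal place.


Zipf's law: f(r) = f(1) / r
f(1) = 5629
f(42) = 5629 / 42
= 134.0 occurrences


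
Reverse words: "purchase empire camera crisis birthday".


Original: "purchase empire camera crisis birthday"
Words (1..n): purchase | empire | camera | crisis | birthday
Reversed (n..1): birthday | crisis | camera | empire | purchase
Result = "birthday crisis camera empire purchase"


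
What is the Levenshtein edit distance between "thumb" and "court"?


Word 1: "thumb" (length 5)
Word 2: "court" (length 5)
One optimal edit sequence (insert/delete/substitute each cost 1):
  1. substitute 't' -> 'c'  (+1)
  2. substitute 'h' -> 'o'  (+1)
  3. keep 'u'
  4. substitute 'm' -> 'r'  (+1)
  5. substitute 'b' -> 't'  (+1)
Total edit operations: 4
Edit distance = 4


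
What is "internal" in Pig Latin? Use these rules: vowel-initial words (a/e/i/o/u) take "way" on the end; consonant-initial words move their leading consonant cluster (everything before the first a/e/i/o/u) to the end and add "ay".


Word: "internal"
Starts with vowel → add 'way'
Pig Latin = "internalway"


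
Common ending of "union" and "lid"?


Word 1: "union"
Word 2: "lid"
Comparing from end:
  Pos -1: 'n' != 'd' (stop)
LCS = "" (length 0)


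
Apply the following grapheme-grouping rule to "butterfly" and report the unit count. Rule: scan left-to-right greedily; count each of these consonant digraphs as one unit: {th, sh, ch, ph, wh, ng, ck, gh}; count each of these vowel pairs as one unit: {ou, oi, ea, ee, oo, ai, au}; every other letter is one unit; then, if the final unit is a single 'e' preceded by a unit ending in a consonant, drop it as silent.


Word: "butterfly" (9 letters)
Left-to-right scan:
  [1] 'b' (letter)
  [2] 'u' (letter)
  [3] 't' (letter)
  [4] 't' (letter)
  [5] 'e' (letter)
  [6] 'r' (letter)
  [7] 'f' (letter)
  [8] 'l' (letter)
  [9] 'y' (letter)
Units from scan: 9
Sound units = 9 units


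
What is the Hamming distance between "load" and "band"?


Comparing character by character (same length = 4):
  Pos 0: 'l' vs 'b' !=
  Pos 1: 'o' vs 'a' !=
  Pos 2: 'a' vs 'n' !=
  Pos 3: 'd' vs 'd' =
Hamming distance = 3


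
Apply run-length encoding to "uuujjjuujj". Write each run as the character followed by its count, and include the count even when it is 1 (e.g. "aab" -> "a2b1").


String: "uuujjjuujj"
Scanning for consecutive runs:
  'u' x 3
  'j' x 3
  'u' x 2
  'j' x 2
RLE = "u3j3u2j2"


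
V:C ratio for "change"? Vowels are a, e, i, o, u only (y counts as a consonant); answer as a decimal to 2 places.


Word: "change"
Vowels (a,e,i,o,u): 2
Consonants: 4
Ratio = 2/4
= 0.50


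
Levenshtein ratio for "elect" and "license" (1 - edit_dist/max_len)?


Word 1: "elect" (length 5)
Word 2: "license" (length 7)
One optimal edit sequence:
  1. insert 'l'  (+1)
  2. substitute 'e' -> 'i'  (+1)
  3. substitute 'l' -> 'c'  (+1)
  4. keep 'e'
  5. insert 'n'  (+1)
  6. substitute 'c' -> 's'  (+1)
  7. substitute 't' -> 'e'  (+1)
Edit distance = 6
Max length = max(5, 7) = 7
Similarity = 1 - 6/7
= 0.1429


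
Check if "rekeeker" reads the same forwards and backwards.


Word: "rekeeker"
Reversed: "rekeeker"
Forward == Backward? rekeeker == rekeeker
Palindrome = Yes


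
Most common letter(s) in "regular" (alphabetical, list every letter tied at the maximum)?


Word: "regular"
Letter counts:
  'a': 1
  'e': 1
  'g': 1
  'l': 1
  'r': 2
  'u': 1
Maximum count = 2
Most frequent = 'r' (2 times each)


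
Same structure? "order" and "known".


Pattern of "order": [0, 1, 2, 3, 1]
Pattern of "known": [0, 1, 2, 3, 1]
Patterns match
Same pattern = Yes


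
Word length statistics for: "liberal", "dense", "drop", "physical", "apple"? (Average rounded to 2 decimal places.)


Lengths: "liberal"=7, "dense"=5, "drop"=4, "physical"=8, "apple"=5
Sum = 29, Count = 5
Average = 29/5 = 5.80
= avg=5.80, min=4, max=8


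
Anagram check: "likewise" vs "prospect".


Word 1: "likewise" → sorted: eeiiklsw
Word 2: "prospect" → sorted: ceopprst
Same letters? eeiiklsw != ceopprst
Anagram = No


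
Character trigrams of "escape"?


Word: "escape" (length 6)
Number of trigrams = 6 - 3 + 1 = 4
  Position 0: "esc"
  Position 1: "sca"
  Position 2: "cap"
  Position 3: "ape"
Trigrams = "esc", "sca", "cap", "ape"


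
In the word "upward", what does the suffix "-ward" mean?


Suffix: -ward
Example: upward = up + -ward
Meaning = in the direction of


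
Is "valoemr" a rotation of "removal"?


Word: "removal", Candidate: "valoemr"
Method: check if candidate is substring of word+word
"removalremoval" contains "valoemr"? No
Is rotation = No


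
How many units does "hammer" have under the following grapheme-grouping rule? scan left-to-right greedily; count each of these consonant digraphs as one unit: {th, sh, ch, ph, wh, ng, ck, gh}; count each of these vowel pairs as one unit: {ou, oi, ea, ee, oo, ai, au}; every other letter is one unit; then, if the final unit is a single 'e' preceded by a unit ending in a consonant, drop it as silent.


Word: "hammer" (6 letters)
Left-to-right scan:
  [1] 'h' (letter)
  [2] 'a' (letter)
  [3] 'm' (letter)
  [4] 'm' (letter)
  [5] 'e' (letter)
  [6] 'r' (letter)
Units from scan: 6
Sound units = 6 units


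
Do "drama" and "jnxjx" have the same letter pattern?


Pattern of "drama": [0, 1, 2, 3, 2]
Pattern of "jnxjx": [0, 1, 2, 0, 2]
Patterns do not match
Same pattern = No


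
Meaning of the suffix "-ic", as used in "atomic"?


Suffix: -ic
Example: atomic (atom + -ic)
Meaning = relating to


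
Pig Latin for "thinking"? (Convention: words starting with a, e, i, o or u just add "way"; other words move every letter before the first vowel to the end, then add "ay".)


Word: "thinking"
Starts with consonant(s) → move to end, add 'ay'
Consonant cluster: "th"
Pig Latin = "inkingthay"


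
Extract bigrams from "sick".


Word: "sick" (length 4)
Number of bigrams = 4 - 2 + 1 = 3
  Position 0: "si"
  Position 1: "ic"
  Position 2: "ck"
Bigrams = "si", "ic", "ck"


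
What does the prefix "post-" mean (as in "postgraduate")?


Prefix: post-
As in: postgraduate -> post- + graduate
Meaning = after


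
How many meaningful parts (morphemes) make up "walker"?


Word: "walker"
Morphemes: walk | -er
Each morpheme carries meaning
= 2 morphemes


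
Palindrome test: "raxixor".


Word: "raxixor"
Reversed: "roxixar"
Forward == Backward? raxixor != roxixar
Palindrome = No


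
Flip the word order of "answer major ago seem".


Original: "answer major ago seem"
Words (1..n): answer | major | ago | seem
Reversed (n..1): seem | ago | major | answer
Result = "seem ago major answer"


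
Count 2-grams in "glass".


Word: "glass" (length 5)
Number of 2-grams = length - 2 + 1 = 5 - 2 + 1
= 4


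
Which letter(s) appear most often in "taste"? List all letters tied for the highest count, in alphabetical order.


Word: "taste"
Letter counts:
  'a': 1
  'e': 1
  's': 1
  't': 2
Maximum count = 2
Most frequent = 't' (2 times each)


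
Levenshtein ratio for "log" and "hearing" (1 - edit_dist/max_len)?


Word 1: "log" (length 3)
Word 2: "hearing" (length 7)
One optimal edit sequence:
  1. insert 'h'  (+1)
  2. insert 'e'  (+1)
  3. insert 'a'  (+1)
  4. insert 'r'  (+1)
  5. substitute 'l' -> 'i'  (+1)
  6. substitute 'o' -> 'n'  (+1)
  7. keep 'g'
Edit distance = 6
Max length = max(3, 7) = 7
Similarity = 1 - 6/7
= 0.1429


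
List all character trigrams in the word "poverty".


Word: "poverty" (length 7)
Number of trigrams = 7 - 3 + 1 = 5
  Position 0: "pov"
  Position 1: "ove"
  Position 2: "ver"
  Position 3: "ert"
  Position 4: "rty"
Trigrams = "pov", "ove", "ver", "ert", "rty"


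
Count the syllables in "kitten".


Word: "kitten"
Syllable breakdown: kit / ten
Counting: 2 parts
= 2 syllables


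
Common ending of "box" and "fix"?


Word 1: "box"
Word 2: "fix"
Comparing from end:
  Pos -1: 'x' == 'x'
  Pos -2: 'o' != 'i' (stop)
LCS = "x" (length 1)


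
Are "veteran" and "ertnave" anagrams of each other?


Word 1: "veteran" → sorted: aeenrtv
Word 2: "ertnave" → sorted: aeenrtv
Same letters? aeenrtv == aeenrtv
Anagram = Yes


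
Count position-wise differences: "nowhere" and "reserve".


Comparing character by character (same length = 7):
  Pos 0: 'n' vs 'r' !=
  Pos 1: 'o' vs 'e' !=
  Pos 2: 'w' vs 's' !=
  Pos 3: 'h' vs 'e' !=
  Pos 4: 'e' vs 'r' !=
  Pos 5: 'r' vs 'v' !=
  Pos 6: 'e' vs 'e' =
Hamming distance = 6


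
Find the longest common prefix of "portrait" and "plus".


Word 1: "portrait"
Word 2: "plus"
Comparing from start:
  Pos 0: 'p' == 'p'
  Pos 1: 'o' != 'l' (stop)
LCP = "p" (length 1)


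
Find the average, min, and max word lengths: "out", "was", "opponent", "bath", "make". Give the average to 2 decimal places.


Lengths: "out"=3, "was"=3, "opponent"=8, "bath"=4, "make"=4
Sum = 22, Count = 5
Average = 22/5 = 4.40
= avg=4.40, min=3, max=8


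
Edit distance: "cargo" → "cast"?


Word 1: "cargo" (length 5)
Word 2: "cast" (length 4)
One optimal edit sequence (insert/delete/substitute each cost 1):
  1. keep 'c'
  2. keep 'a'
  3. delete 'r'  (+1)
  4. substitute 'g' -> 's'  (+1)
  5. substitute 'o' -> 't'  (+1)
Total edit operations: 3
Edit distance = 3


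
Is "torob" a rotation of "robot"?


Word: "robot", Candidate: "torob"
Method: check if candidate is substring of word+word
"robotrobot" contains "torob"? No
Is rotation = No


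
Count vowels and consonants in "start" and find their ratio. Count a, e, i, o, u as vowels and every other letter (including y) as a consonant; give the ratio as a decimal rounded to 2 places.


Word: "start"
Vowels (a,e,i,o,u): 1
Consonants: 4
Ratio = 1/4
= 0.25


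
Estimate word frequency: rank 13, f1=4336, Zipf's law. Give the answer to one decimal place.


Zipf's law: f(r) = f(1) / r
f(1) = 4336
f(13) = 4336 / 13
= 333.5 occurrences


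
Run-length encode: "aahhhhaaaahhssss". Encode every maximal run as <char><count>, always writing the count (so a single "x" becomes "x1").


String: "aahhhhaaaahhssss"
Scanning for consecutive runs:
  'a' x 2
  'h' x 4
  'a' x 4
  'h' x 2
  's' x 4
RLE = "a2h4a4h2s4"


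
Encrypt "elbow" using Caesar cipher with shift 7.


Word: "elbow"
Shift: 7
Each letter → (letter + shift) mod 26:
  'e' (4) + 7 = 11 → 'l'
  'l' (11) + 7 = 18 → 's'
  'b' (1) + 7 = 8 → 'i'
  'o' (14) + 7 = 21 → 'v'
  'w' (22) + 7 = 3 → 'd'
Result = "lsivd"


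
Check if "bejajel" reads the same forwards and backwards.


Word: "bejajel"
Reversed: "lejajeb"
Forward == Backward? bejajel != lejajeb
Palindrome = No


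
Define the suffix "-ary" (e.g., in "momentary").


Suffix: -ary
Example: momentary = moment + -ary
Meaning = relating to


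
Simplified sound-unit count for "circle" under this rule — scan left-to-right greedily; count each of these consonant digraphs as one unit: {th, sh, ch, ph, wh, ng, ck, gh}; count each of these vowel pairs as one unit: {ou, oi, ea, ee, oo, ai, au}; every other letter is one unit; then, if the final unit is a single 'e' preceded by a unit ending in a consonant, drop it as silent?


Word: "circle" (6 letters)
Left-to-right scan:
  [1] 'c' (letter)
  [2] 'i' (letter)
  [3] 'r' (letter)
  [4] 'c' (letter)
  [5] 'l' (letter)
  [6] 'e' (letter)
Units from scan: 6
Final unit is 'e' after a consonant -> drop as silent (-1)
Sound units = 5 units


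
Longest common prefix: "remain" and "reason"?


Word 1: "remain"
Word 2: "reason"
Comparing from start:
  Pos 0: 'r' == 'r'
  Pos 1: 'e' == 'e'
  Pos 2: 'm' != 'a' (stop)
LCP = "re" (length 2)


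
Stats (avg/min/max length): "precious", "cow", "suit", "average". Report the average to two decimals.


Lengths: "precious"=8, "cow"=3, "suit"=4, "average"=7
Sum = 22, Count = 4
Average = 22/4 = 5.50
= avg=5.50, min=3, max=8


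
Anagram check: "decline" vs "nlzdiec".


Word 1: "decline" → sorted: cdeeiln
Word 2: "nlzdiec" → sorted: cdeilnz
Same letters? cdeeiln != cdeilnz
Anagram = No


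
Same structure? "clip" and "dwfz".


Pattern of "clip": [0, 1, 2, 3]
Pattern of "dwfz": [0, 1, 2, 3]
Patterns match
Same pattern = Yes


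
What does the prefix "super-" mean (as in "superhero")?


Prefix: super-
Example: superhero = super- + hero
Meaning = above / beyond


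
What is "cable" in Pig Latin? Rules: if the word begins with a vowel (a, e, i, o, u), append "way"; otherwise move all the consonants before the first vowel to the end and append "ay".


Word: "cable"
Starts with consonant(s) → move to end, add 'ay'
Consonant cluster: "c"
Pig Latin = "ablecay"


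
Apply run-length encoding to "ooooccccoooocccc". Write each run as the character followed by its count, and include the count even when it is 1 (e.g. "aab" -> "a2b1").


String: "ooooccccoooocccc"
Scanning for consecutive runs:
  'o' x 4
  'c' x 4
  'o' x 4
  'c' x 4
RLE = "o4c4o4c4"


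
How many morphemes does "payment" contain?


Word: "payment"
Morphemes: pay / -ment
Each morpheme carries meaning
= 2 morphemes


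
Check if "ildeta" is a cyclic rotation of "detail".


Word: "detail", Candidate: "ildeta"
Method: check if candidate is substring of word+word
"detaildetail" contains "ildeta"? Yes
Is rotation = Yes


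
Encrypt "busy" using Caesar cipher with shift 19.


Word: "busy"
Shift: 19
Each letter → (letter + shift) mod 26:
  'b' (1) + 19 = 20 → 'u'
  'u' (20) + 19 = 13 → 'n'
  's' (18) + 19 = 11 → 'l'
  'y' (24) + 19 = 17 → 'r'
Result = "unlr"


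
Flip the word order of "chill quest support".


Original: "chill quest support"
Words (1..n): chill | quest | support
Reversed (n..1): support | quest | chill
Result = "support quest chill"


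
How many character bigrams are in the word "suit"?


Word: "suit" (length 4)
Number of 2-grams = length - 2 + 1 = 4 - 2 + 1
= 3


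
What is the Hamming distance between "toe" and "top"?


Comparing character by character (same length = 3):
  Pos 0: 't' vs 't' =
  Pos 1: 'o' vs 'o' =
  Pos 2: 'e' vs 'p' !=
Hamming distance = 1


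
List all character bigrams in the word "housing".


Word: "housing" (length 7)
Number of bigrams = 7 - 2 + 1 = 6
  Position 0: "ho"
  Position 1: "ou"
  Position 2: "us"
  Position 3: "si"
  Position 4: "in"
  Position 5: "ng"
Bigrams = "ho", "ou", "us", "si", "in", "ng"


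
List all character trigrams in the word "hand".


Word: "hand" (length 4)
Number of trigrams = 4 - 3 + 1 = 2
  Position 0: "han"
  Position 1: "and"
Trigrams = "han", "and"


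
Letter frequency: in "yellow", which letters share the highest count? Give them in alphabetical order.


Word: "yellow"
Letter counts:
  'e': 1
  'l': 2
  'o': 1
  'w': 1
  'y': 1
Maximum count = 2
Most frequent = 'l' (2 times each)


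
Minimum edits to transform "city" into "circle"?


Word 1: "city" (length 4)
Word 2: "circle" (length 6)
One optimal edit sequence (insert/delete/substitute each cost 1):
  1. keep 'c'
  2. keep 'i'
  3. insert 'r'  (+1)
  4. insert 'c'  (+1)
  5. substitute 't' -> 'l'  (+1)
  6. substitute 'y' -> 'e'  (+1)
Total edit operations: 4
Edit distance = 4


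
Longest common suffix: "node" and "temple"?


Word 1: "node"
Word 2: "temple"
Comparing from end:
  Pos -1: 'e' == 'e'
  Pos -2: 'd' != 'l' (stop)
LCS = "e" (length 1)


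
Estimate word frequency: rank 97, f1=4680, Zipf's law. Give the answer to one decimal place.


Zipf's law: f(r) = f(1) / r
f(1) = 4680
f(97) = 4680 / 97
= 48.2 occurrences


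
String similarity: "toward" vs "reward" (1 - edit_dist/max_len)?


Word 1: "toward" (length 6)
Word 2: "reward" (length 6)
One optimal edit sequence:
  1. substitute 't' -> 'r'  (+1)
  2. substitute 'o' -> 'e'  (+1)
  3. keep 'w'
  4. keep 'a'
  5. keep 'r'
  6. keep 'd'
Edit distance = 2
Max length = max(6, 6) = 6
Similarity = 1 - 2/6
= 0.6667


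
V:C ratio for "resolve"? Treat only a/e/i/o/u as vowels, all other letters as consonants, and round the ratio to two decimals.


Word: "resolve"
Vowels (a,e,i,o,u): 3
Consonants: 4
Ratio = 3/4
= 0.75


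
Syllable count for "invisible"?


Word: "invisible"
Syllable breakdown: in / vis / i / ble
Counting: 4 parts
= 4 syllables


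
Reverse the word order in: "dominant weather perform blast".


Original: "dominant weather perform blast"
Words (1..n): dominant | weather | perform | blast
Reversed (n..1): blast | perform | weather | dominant
Result = "blast perform weather dominant"


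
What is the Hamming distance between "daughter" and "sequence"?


Comparing character by character (same length = 8):
  Pos 0: 'd' vs 's' !=
  Pos 1: 'a' vs 'e' !=
  Pos 2: 'u' vs 'q' !=
  Pos 3: 'g' vs 'u' !=
  Pos 4: 'h' vs 'e' !=
  Pos 5: 't' vs 'n' !=
  Pos 6: 'e' vs 'c' !=
  Pos 7: 'r' vs 'e' !=
Hamming distance = 8


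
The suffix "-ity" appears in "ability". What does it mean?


Suffix: -ity
Example: ability = able + -ity, with a spelling change
Meaning = quality of


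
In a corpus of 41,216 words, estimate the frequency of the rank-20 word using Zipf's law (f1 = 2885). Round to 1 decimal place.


Zipf's law: f(r) = f(1) / r
f(1) = 2885
f(20) = 2885 / 20
= 144.3 occurrences


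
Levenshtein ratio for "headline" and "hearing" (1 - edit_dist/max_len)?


Word 1: "headline" (length 8)
Word 2: "hearing" (length 7)
One optimal edit sequence:
  1. keep 'h'
  2. keep 'e'
  3. keep 'a'
  4. delete 'd'  (+1)
  5. substitute 'l' -> 'r'  (+1)
  6. keep 'i'
  7. keep 'n'
  8. substitute 'e' -> 'g'  (+1)
Edit distance = 3
Max length = max(8, 7) = 8
Similarity = 1 - 3/8
= 0.6250


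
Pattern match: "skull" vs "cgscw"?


Pattern of "skull": [0, 1, 2, 3, 3]
Pattern of "cgscw": [0, 1, 2, 0, 3]
Patterns do not match
Same pattern = No


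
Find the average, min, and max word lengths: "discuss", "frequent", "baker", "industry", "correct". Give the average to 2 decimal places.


Lengths: "discuss"=7, "frequent"=8, "baker"=5, "industry"=8, "correct"=7
Sum = 35, Count = 5
Average = 35/5 = 7.00
= avg=7.00, min=5, max=8


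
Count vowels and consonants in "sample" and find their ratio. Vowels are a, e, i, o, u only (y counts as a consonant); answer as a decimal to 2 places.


Word: "sample"
Vowels (a,e,i,o,u): 2
Consonants: 4
Ratio = 2/4
= 0.50


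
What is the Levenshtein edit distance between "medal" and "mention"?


Word 1: "medal" (length 5)
Word 2: "mention" (length 7)
One optimal edit sequence (insert/delete/substitute each cost 1):
  1. keep 'm'
  2. keep 'e'
  3. insert 'n'  (+1)
  4. insert 't'  (+1)
  5. substitute 'd' -> 'i'  (+1)
  6. substitute 'a' -> 'o'  (+1)
  7. substitute 'l' -> 'n'  (+1)
Total edit operations: 5
Edit distance = 5


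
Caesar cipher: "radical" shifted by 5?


Word: "radical"
Shift: 5
Each letter → (letter + shift) mod 26:
  'r' (17) + 5 = 22 → 'w'
  'a' (0) + 5 = 5 → 'f'
  'd' (3) + 5 = 8 → 'i'
  'i' (8) + 5 = 13 → 'n'
  'c' (2) + 5 = 7 → 'h'
  'a' (0) + 5 = 5 → 'f'
  'l' (11) + 5 = 16 → 'q'
Result = "wfinhfq"


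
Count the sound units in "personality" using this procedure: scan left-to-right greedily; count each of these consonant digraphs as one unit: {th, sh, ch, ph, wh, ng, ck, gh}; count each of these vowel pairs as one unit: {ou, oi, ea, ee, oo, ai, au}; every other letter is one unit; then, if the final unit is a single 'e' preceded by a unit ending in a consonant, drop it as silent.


Word: "personality" (11 letters)
Left-to-right scan:
  1. 'p' (letter)
  2. 'e' (letter)
  3. 'r' (letter)
  4. 's' (letter)
  5. 'o' (letter)
  6. 'n' (letter)
  7. 'a' (letter)
  8. 'l' (letter)
  9. 'i' (letter)
  10. 't' (letter)
  11. 'y' (letter)
Units from scan: 11
Sound units = 11 units


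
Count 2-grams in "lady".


Word: "lady" (length 4)
Number of 2-grams = length - 2 + 1 = 4 - 2 + 1
= 3


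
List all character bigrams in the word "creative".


Word: "creative" (length 8)
Number of bigrams = 8 - 2 + 1 = 7
  Position 0: "cr"
  Position 1: "re"
  Position 2: "ea"
  Position 3: "at"
  Position 4: "ti"
  Position 5: "iv"
  Position 6: "ve"
Bigrams = "cr", "re", "ea", "at", "ti", "iv", "ve"


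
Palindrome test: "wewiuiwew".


Word: "wewiuiwew"
Reversed: "wewiuiwew"
Forward == Backward? wewiuiwew == wewiuiwew
Palindrome = Yes


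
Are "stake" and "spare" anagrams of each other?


Word 1: "stake" → sorted: aekst
Word 2: "spare" → sorted: aeprs
Same letters? aekst != aeprs
Anagram = No


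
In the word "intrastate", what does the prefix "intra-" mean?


Prefix: intra-
Example: intrastate = intra- + state
Meaning = within


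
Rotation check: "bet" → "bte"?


Word: "bet", Candidate: "bte"
Method: check if candidate is substring of word+word
"betbet" contains "bte"? No
Is rotation = No


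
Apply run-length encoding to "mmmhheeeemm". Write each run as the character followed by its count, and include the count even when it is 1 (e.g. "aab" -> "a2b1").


String: "mmmhheeeemm"
Scanning for consecutive runs:
  'm' x 3
  'h' x 2
  'e' x 4
  'm' x 2
RLE = "m3h2e4m2"


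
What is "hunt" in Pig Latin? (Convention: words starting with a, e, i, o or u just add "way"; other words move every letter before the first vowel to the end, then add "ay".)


Word: "hunt"
Starts with consonant(s) → move to end, add 'ay'
Consonant cluster: "h"
Pig Latin = "unthay"


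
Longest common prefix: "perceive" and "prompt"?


Word 1: "perceive"
Word 2: "prompt"
Comparing from start:
  Pos 0: 'p' == 'p'
  Pos 1: 'e' != 'r' (stop)
LCP = "p" (length 1)


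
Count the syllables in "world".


Word: "world"
Syllable breakdown: world
Counting: 1 part
= 1 syllable


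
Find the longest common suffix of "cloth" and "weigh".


Word 1: "cloth"
Word 2: "weigh"
Comparing from end:
  Pos -1: 'h' == 'h'
  Pos -2: 't' != 'g' (stop)
LCS = "h" (length 1)


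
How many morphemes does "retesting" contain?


Word: "retesting"
Morphemes: re- | test | -ing
Each morpheme carries meaning
= 3 morphemes


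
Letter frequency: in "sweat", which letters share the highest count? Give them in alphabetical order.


Word: "sweat"
Letter counts:
  'a': 1
  'e': 1
  's': 1
  't': 1
  'w': 1
Maximum count = 1
Most frequent = 'a', 'e', 's', 't', 'w' (1 time each)


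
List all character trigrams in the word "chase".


Word: "chase" (length 5)
Number of trigrams = 5 - 3 + 1 = 3
  Position 0: "cha"
  Position 1: "has"
  Position 2: "ase"
Trigrams = "cha", "has", "ase"


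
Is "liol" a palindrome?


Word: "liol"
Reversed: "loil"
Forward == Backward? liol != loil
Palindrome = No


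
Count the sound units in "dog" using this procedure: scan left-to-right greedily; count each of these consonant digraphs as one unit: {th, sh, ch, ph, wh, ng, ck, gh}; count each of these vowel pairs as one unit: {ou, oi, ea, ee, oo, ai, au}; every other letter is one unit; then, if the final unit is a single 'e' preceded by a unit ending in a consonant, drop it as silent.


Word: "dog" (3 letters)
Left-to-right scan:
  1. 'd' (letter)
  2. 'o' (letter)
  3. 'g' (letter)
Units from scan: 3
Sound units = 3 units


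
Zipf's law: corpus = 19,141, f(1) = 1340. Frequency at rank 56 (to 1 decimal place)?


Zipf's law: f(r) = f(1) / r
f(1) = 1340
f(56) = 1340 / 56
= 23.9 occurrences


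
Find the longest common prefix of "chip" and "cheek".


Word 1: "chip"
Word 2: "cheek"
Comparing from start:
  Pos 0: 'c' == 'c'
  Pos 1: 'h' == 'h'
  Pos 2: 'i' != 'e' (stop)
LCP = "ch" (length 2)


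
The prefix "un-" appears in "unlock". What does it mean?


Prefix: un-
Example: unlock (un- + lock)
Meaning = not / reverse


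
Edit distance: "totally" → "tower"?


Word 1: "totally" (length 7)
Word 2: "tower" (length 5)
One optimal edit sequence (insert/delete/substitute each cost 1):
  1. keep 't'
  2. keep 'o'
  3. delete 't'  (+1)
  4. delete 'a'  (+1)
  5. substitute 'l' -> 'w'  (+1)
  6. substitute 'l' -> 'e'  (+1)
  7. substitute 'y' -> 'r'  (+1)
Total edit operations: 5
Edit distance = 5


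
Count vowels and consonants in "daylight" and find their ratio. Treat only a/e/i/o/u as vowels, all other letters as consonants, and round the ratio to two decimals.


Word: "daylight"
Vowels (a,e,i,o,u): 2
Consonants: 6
Ratio = 2/6
= 0.33


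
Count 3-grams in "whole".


Word: "whole" (length 5)
Number of 3-grams = length - 3 + 1 = 5 - 3 + 1
= 3


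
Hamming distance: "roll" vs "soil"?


Comparing character by character (same length = 4):
  Pos 0: 'r' vs 's' !=
  Pos 1: 'o' vs 'o' =
  Pos 2: 'l' vs 'i' !=
  Pos 3: 'l' vs 'l' =
Hamming distance = 2


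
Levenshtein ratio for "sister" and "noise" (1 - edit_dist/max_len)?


Word 1: "sister" (length 6)
Word 2: "noise" (length 5)
One optimal edit sequence:
  1. insert 'n'  (+1)
  2. substitute 's' -> 'o'  (+1)
  3. keep 'i'
  4. keep 's'
  5. delete 't'  (+1)
  6. keep 'e'
  7. delete 'r'  (+1)
Edit distance = 4
Max length = max(6, 5) = 6
Similarity = 1 - 4/6
= 0.3333


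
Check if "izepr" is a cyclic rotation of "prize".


Word: "prize", Candidate: "izepr"
Method: check if candidate is substring of word+word
"prizeprize" contains "izepr"? Yes
Is rotation = Yes


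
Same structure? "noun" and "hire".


Pattern of "noun": [0, 1, 2, 0]
Pattern of "hire": [0, 1, 2, 3]
Patterns do not match
Same pattern = No


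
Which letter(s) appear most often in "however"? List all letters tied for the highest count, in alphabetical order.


Word: "however"
Letter counts:
  'e': 2
  'h': 1
  'o': 1
  'r': 1
  'v': 1
  'w': 1
Maximum count = 2
Most frequent = 'e' (2 times each)


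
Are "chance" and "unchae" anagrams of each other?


Word 1: "chance" → sorted: accehn
Word 2: "unchae" → sorted: acehnu
Same letters? accehn != acehnu
Anagram = No


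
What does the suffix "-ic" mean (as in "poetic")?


Suffix: -ic
Example: poetic (poet + -ic)
Meaning = relating to


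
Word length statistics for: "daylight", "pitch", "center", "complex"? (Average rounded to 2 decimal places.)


Lengths: "daylight"=8, "pitch"=5, "center"=6, "complex"=7
Sum = 26, Count = 4
Average = 26/4 = 6.50
= avg=6.50, min=5, max=8


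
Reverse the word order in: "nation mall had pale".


Original: "nation mall had pale"
Words (1..n): nation | mall | had | pale
Reversed (n..1): pale | had | mall | nation
Result = "pale had mall nation"


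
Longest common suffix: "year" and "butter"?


Word 1: "year"
Word 2: "butter"
Comparing from end:
  Pos -1: 'r' == 'r'
  Pos -2: 'a' != 'e' (stop)
LCS = "r" (length 1)


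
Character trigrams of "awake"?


Word: "awake" (length 5)
Number of trigrams = 5 - 3 + 1 = 3
  Position 0: "awa"
  Position 1: "wak"
  Position 2: "ake"
Trigrams = "awa", "wak", "ake"


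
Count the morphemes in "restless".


Word: "restless"
Morphemes: rest / -less
Each morpheme carries meaning
= 2 morphemes


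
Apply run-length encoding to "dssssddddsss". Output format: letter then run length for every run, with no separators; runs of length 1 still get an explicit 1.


String: "dssssddddsss"
Scanning for consecutive runs:
  'd' x 1
  's' x 4
  'd' x 4
  's' x 3
RLE = "d1s4d4s3"


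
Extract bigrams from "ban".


Word: "ban" (length 3)
Number of bigrams = 3 - 2 + 1 = 2
  Position 0: "ba"
  Position 1: "an"
Bigrams = "ba", "an"


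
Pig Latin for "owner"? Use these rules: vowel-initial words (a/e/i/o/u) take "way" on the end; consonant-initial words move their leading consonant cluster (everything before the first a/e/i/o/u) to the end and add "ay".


Word: "owner"
Starts with vowel → add 'way'
Pig Latin = "ownerway"


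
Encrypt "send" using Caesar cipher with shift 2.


Word: "send"
Shift: 2
Each letter → (letter + shift) mod 26:
  's' (18) + 2 = 20 → 'u'
  'e' (4) + 2 = 6 → 'g'
  'n' (13) + 2 = 15 → 'p'
  'd' (3) + 2 = 5 → 'f'
Result = "ugpf"


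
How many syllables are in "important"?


Word: "important"
Syllable breakdown: im-por-tant
Counting: 3 parts
= 3 syllables


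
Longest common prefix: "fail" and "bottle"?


Word 1: "fail"
Word 2: "bottle"
Comparing from start:
  Pos 0: 'f' != 'b' (stop)
LCP = "" (length 0)


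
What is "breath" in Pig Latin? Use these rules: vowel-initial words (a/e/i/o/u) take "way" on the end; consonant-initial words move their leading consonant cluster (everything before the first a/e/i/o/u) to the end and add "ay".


Word: "breath"
Starts with consonant(s) → move to end, add 'ay'
Consonant cluster: "br"
Pig Latin = "eathbray"


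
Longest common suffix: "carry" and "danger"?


Word 1: "carry"
Word 2: "danger"
Comparing from end:
  Pos -1: 'y' != 'r' (stop)
LCS = "" (length 0)


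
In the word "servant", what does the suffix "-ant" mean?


Suffix: -ant
Example: servant (serve + -ant, with a spelling change)
Meaning = one who / that which


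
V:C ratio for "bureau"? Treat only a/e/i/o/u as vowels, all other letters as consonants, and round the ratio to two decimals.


Word: "bureau"
Vowels (a,e,i,o,u): 4
Consonants: 2
Ratio = 4/2
= 2.00


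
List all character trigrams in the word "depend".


Word: "depend" (length 6)
Number of trigrams = 6 - 3 + 1 = 4
  Position 0: "dep"
  Position 1: "epe"
  Position 2: "pen"
  Position 3: "end"
Trigrams = "dep", "epe", "pen", "end"


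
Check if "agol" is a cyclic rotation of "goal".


Word: "goal", Candidate: "agol"
Method: check if candidate is substring of word+word
"goalgoal" contains "agol"? No
Is rotation = No


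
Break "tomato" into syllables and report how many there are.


Word: "tomato"
Syllable breakdown: to | ma | to
Counting: 3 parts
= 3 syllables


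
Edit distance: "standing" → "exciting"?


Word 1: "standing" (length 8)
Word 2: "exciting" (length 8)
One optimal edit sequence (insert/delete/substitute each cost 1):
  1. substitute 's' -> 'e'  (+1)
  2. substitute 't' -> 'x'  (+1)
  3. substitute 'a' -> 'c'  (+1)
  4. substitute 'n' -> 'i'  (+1)
  5. substitute 'd' -> 't'  (+1)
  6. keep 'i'
  7. keep 'n'
  8. keep 'g'
Total edit operations: 5
Edit distance = 5


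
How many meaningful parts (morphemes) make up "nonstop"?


Word: "nonstop"
Morphemes: non- / stop
Each morpheme carries meaning
= 2 morphemes


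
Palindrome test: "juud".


Word: "juud"
Reversed: "duuj"
Forward == Backward? juud != duuj
Palindrome = No


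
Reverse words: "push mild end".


Original: "push mild end"
Words (1..n): push | mild | end
Reversed (n..1): end | mild | push
Result = "end mild push"


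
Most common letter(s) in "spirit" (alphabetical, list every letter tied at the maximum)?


Word: "spirit"
Letter counts:
  'i': 2
  'p': 1
  'r': 1
  's': 1
  't': 1
Maximum count = 2
Most frequent = 'i' (2 times each)


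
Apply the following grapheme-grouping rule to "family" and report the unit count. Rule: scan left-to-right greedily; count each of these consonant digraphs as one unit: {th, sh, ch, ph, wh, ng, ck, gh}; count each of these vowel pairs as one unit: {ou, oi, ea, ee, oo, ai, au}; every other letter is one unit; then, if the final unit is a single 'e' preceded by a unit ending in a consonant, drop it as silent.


Word: "family" (6 letters)
Left-to-right scan:
  (1) 'f' (letter)
  (2) 'a' (letter)
  (3) 'm' (letter)
  (4) 'i' (letter)
  (5) 'l' (letter)
  (6) 'y' (letter)
Units from scan: 6
Sound units = 6 units


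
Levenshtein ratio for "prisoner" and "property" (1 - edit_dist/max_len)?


Word 1: "prisoner" (length 8)
Word 2: "property" (length 8)
One optimal edit sequence:
  1. keep 'p'
  2. keep 'r'
  3. delete 'i'  (+1)
  4. delete 's'  (+1)
  5. keep 'o'
  6. substitute 'n' -> 'p'  (+1)
  7. keep 'e'
  8. keep 'r'
  9. insert 't'  (+1)
  10. insert 'y'  (+1)
Edit distance = 5
Max length = max(8, 8) = 8
Similarity = 1 - 5/8
= 0.3750


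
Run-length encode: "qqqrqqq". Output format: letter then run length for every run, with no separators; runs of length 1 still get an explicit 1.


String: "qqqrqqq"
Scanning for consecutive runs:
  'q' x 3
  'r' x 1
  'q' x 3
RLE = "q3r1q3"


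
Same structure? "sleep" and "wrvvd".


Pattern of "sleep": [0, 1, 2, 2, 3]
Pattern of "wrvvd": [0, 1, 2, 2, 3]
Patterns match
Same pattern = Yes


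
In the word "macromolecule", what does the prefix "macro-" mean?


Prefix: macro-
Example: macromolecule (macro- + molecule)
Meaning = large


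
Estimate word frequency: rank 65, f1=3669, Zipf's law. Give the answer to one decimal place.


Zipf's law: f(r) = f(1) / r
f(1) = 3669
f(65) = 3669 / 65
= 56.4 occurrences


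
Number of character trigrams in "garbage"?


Word: "garbage" (length 7)
Number of 3-grams = length - 3 + 1 = 7 - 3 + 1
= 5


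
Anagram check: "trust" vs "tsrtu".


Word 1: "trust" → sorted: rsttu
Word 2: "tsrtu" → sorted: rsttu
Same letters? rsttu == rsttu
Anagram = Yes


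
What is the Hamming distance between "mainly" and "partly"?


Comparing character by character (same length = 6):
  Pos 0: 'm' vs 'p' !=
  Pos 1: 'a' vs 'a' =
  Pos 2: 'i' vs 'r' !=
  Pos 3: 'n' vs 't' !=
  Pos 4: 'l' vs 'l' =
  Pos 5: 'y' vs 'y' =
Hamming distance = 3


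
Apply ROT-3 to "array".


Word: "array"
Shift: 3
Each letter → (letter + shift) mod 26:
  'a' (0) + 3 = 3 → 'd'
  'r' (17) + 3 = 20 → 'u'
  'r' (17) + 3 = 20 → 'u'
  'a' (0) + 3 = 3 → 'd'
  'y' (24) + 3 = 1 → 'b'
Result = "duudb"


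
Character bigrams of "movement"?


Word: "movement" (length 8)
Number of bigrams = 8 - 2 + 1 = 7
  Position 0: "mo"
  Position 1: "ov"
  Position 2: "ve"
  Position 3: "em"
  Position 4: "me"
  Position 5: "en"
  Position 6: "nt"
Bigrams = "mo", "ov", "ve", "em", "me", "en", "nt"


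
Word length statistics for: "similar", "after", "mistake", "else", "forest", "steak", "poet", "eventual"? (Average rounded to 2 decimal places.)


Lengths: "similar"=7, "after"=5, "mistake"=7, "else"=4, "forest"=6, "steak"=5, "poet"=4, "eventual"=8
Sum = 46, Count = 8
Average = 46/8 = 5.75
= avg=5.75, min=4, max=8


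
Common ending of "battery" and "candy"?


Word 1: "battery"
Word 2: "candy"
Comparing from end:
  Pos -1: 'y' == 'y'
  Pos -2: 'r' != 'd' (stop)
LCS = "y" (length 1)


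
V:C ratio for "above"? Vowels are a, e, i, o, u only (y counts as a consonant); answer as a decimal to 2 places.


Word: "above"
Vowels (a,e,i,o,u): 3
Consonants: 2
Ratio = 3/2
= 1.50


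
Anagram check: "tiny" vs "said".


Word 1: "tiny" → sorted: inty
Word 2: "said" → sorted: adis
Same letters? inty != adis
Anagram = No


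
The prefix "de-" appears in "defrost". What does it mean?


Prefix: de-
As in: defrost -> de- + frost
Meaning = remove / reverse


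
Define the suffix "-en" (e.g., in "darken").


Suffix: -en
Example: darken (dark + -en)
Meaning = to make / become


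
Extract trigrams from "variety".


Word: "variety" (length 7)
Number of trigrams = 7 - 3 + 1 = 5
  Position 0: "var"
  Position 1: "ari"
  Position 2: "rie"
  Position 3: "iet"
  Position 4: "ety"
Trigrams = "var", "ari", "rie", "iet", "ety"


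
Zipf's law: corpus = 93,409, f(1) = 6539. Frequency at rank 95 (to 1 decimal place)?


Zipf's law: f(r) = f(1) / r
f(1) = 6539
f(95) = 6539 / 95
= 68.8 occurrences


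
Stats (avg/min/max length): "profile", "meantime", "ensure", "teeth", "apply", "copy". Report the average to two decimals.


Lengths: "profile"=7, "meantime"=8, "ensure"=6, "teeth"=5, "apply"=5, "copy"=4
Sum = 35, Count = 6
Average = 35/6 = 5.83
= avg=5.83, min=4, max=8
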